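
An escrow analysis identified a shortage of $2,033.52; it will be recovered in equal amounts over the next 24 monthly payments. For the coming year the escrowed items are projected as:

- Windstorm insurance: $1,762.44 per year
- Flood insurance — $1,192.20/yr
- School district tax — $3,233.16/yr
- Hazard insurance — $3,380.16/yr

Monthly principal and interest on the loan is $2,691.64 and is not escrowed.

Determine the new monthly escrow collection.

Windstorm insurance = $1,762.44 per year
Flood insurance = $1,192.20 per year
School district tax = $3,233.16 per year
Hazard insurance = $3,380.16 per year
Yearly total = $9,567.96
Monthly = $9,567.96 ÷ 12 = $797.33
Shortage per month = $2,033.52 ÷ 24 = $84.73
Adjusted monthly = $797.33 + $84.73 = $882.06

$882.06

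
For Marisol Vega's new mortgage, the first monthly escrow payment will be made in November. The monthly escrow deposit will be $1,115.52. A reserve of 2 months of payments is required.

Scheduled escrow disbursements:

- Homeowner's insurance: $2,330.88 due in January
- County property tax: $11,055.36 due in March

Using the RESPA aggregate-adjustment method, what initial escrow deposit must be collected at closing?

$10,039.68

Cushion = 2 × $1,115.52 = $2,231.04
Trial balance (start $0, +$1,115.52 each month, − disbursements):
  Nov: +$1,115.52 → $1,115.52
  Dec: +$1,115.52 → $2,231.04
  Jan: +$1,115.52 − $2,330.88 → $1,015.68
  Feb: +$1,115.52 → $2,131.20
  Mar: +$1,115.52 − $11,055.36 → -$7,808.64
  Apr: +$1,115.52 → -$6,693.12
  May: +$1,115.52 → -$5,577.60
  Jun: +$1,115.52 → -$4,462.08
  Jul: +$1,115.52 → -$3,346.56
  Aug: +$1,115.52 → -$2,231.04
  Sep: +$1,115.52 → -$1,115.52
  Oct: +$1,115.52 → $0.00
Lowest trial balance = -$7,808.64 (Mar)
Initial deposit = cushion − low point = $2,231.04 − (-$7,808.64) = $10,039.68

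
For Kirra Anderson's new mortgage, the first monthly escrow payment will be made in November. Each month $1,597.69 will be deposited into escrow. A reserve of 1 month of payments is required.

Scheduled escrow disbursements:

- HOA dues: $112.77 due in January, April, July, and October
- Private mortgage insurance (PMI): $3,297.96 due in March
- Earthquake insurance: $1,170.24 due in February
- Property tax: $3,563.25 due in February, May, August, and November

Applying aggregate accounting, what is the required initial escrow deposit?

$5,797.35

Cushion = 1 × $1,597.69 = $1,597.69
Trial balance (start $0, +$1,597.69 each month, − disbursements):
  Nov: +$1,597.69 − $3,563.25 → -$1,965.56
  Dec: +$1,597.69 → -$367.87
  Jan: +$1,597.69 − $112.77 → $1,117.05
  Feb: +$1,597.69 − $4,733.49 → -$2,018.75
  Mar: +$1,597.69 − $3,297.96 → -$3,719.02
  Apr: +$1,597.69 − $112.77 → -$2,234.10
  May: +$1,597.69 − $3,563.25 → -$4,199.66
  Jun: +$1,597.69 → -$2,601.97
  Jul: +$1,597.69 − $112.77 → -$1,117.05
  Aug: +$1,597.69 − $3,563.25 → -$3,082.61
  Sep: +$1,597.69 → -$1,484.92
  Oct: +$1,597.69 − $112.77 → $0.00
Lowest trial balance = -$4,199.66 (May)
Initial deposit = cushion − low point = $1,597.69 − (-$4,199.66) = $5,797.35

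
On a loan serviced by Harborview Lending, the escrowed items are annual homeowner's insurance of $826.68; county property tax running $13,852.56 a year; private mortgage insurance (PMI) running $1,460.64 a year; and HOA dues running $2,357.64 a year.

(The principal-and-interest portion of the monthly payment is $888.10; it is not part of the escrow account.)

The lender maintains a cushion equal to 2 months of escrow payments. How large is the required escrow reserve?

Homeowner's insurance: $826.68
County property tax: $13,852.56
Private mortgage insurance (PMI): $1,460.64
HOA dues: $2,357.64
Yearly total = $18,497.52
Monthly = $18,497.52 / 12 = $1,541.46
Reserve = 2 × $1,541.46 = $3,082.92

$3,082.92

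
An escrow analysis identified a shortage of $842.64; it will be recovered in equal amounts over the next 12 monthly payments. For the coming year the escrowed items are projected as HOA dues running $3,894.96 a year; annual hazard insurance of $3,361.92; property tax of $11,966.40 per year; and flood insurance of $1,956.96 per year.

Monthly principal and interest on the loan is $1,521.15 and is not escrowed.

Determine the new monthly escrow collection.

$1,835.24

HOA dues: $3,894.96
Hazard insurance: $3,361.92
Property tax: $11,966.40
Flood insurance: $1,956.96
Total annual escrow = $21,180.24
Base monthly escrow = $21,180.24 / 12 = $1,765.02
Shortage per month = $842.64 ÷ 12 = $70.22
New monthly escrow = $1,765.02 + $70.22 = $1,835.24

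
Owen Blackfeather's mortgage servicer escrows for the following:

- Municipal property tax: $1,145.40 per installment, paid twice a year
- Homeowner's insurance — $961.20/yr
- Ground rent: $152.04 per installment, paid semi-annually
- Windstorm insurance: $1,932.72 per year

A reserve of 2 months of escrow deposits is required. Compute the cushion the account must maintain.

$914.80

Municipal property tax: $1,145.40 × 2 = $2,290.80 annually
Homeowner's insurance: $961.20 annually
Ground rent: $152.04 × 2 = $304.08 annually
Windstorm insurance: $1,932.72 annually
Yearly total = $5,488.80
Monthly escrow = $5,488.80 / 12 = $457.40
Cushion = 2 × $457.40 = $914.80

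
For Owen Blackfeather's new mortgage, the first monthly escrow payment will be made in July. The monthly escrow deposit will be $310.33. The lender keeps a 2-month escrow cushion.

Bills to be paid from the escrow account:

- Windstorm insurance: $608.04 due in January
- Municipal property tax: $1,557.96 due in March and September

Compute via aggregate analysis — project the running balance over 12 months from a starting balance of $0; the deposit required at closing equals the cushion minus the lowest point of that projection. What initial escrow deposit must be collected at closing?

$1,551.65

Cushion = 2 × $310.33 = $620.66
Trial balance (start $0, +$310.33 each month, − disbursements):
  Jul: +$310.33 → $310.33
  Aug: +$310.33 → $620.66
  Sep: +$310.33 − $1,557.96 → -$626.97
  Oct: +$310.33 → -$316.64
  Nov: +$310.33 → -$6.31
  Dec: +$310.33 → $304.02
  Jan: +$310.33 − $608.04 → $6.31
  Feb: +$310.33 → $316.64
  Mar: +$310.33 − $1,557.96 → -$930.99
  Apr: +$310.33 → -$620.66
  May: +$310.33 → -$310.33
  Jun: +$310.33 → $0.00
Lowest trial balance = -$930.99 (Mar)
Initial deposit = cushion − low point = $620.66 − (-$930.99) = $1,551.65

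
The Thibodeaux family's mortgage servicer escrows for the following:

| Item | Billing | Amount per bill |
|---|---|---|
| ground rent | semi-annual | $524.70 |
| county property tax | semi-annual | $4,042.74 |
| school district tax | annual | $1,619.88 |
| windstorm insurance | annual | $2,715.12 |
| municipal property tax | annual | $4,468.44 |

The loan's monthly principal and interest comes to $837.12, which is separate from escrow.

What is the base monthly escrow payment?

Ground rent — $524.70 × 2 = $1,049.40 per year
County property tax — $4,042.74 × 2 = $8,085.48 per year
School district tax — $1,619.88 per year
Windstorm insurance — $2,715.12 per year
Municipal property tax — $4,468.44 per year
Total annual escrow = $1,049.40 + $8,085.48 + $1,619.88 + $2,715.12 + $4,468.44 = $17,938.32
Monthly escrow = $17,938.32 / 12 = $1,494.86

$1,494.86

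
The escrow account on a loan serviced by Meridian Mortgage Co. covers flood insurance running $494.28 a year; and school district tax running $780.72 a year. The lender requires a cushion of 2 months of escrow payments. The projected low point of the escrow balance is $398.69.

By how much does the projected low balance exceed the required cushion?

$186.19

Flood insurance — $494.28/yr
School district tax — $780.72/yr
Total per year = $494.28 + $780.72 = $1,275.00
Base monthly escrow = $1,275.00 ÷ 12 = $106.25
Cushion = 2 × $106.25 = $212.50
Excess over cushion: $398.69 − $212.50 = $186.19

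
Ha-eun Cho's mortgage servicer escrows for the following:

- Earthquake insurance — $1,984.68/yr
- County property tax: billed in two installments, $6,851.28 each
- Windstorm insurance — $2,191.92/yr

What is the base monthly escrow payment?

$1,489.93

Earthquake insurance — $1,984.68 per year
County property tax — $6,851.28 × 2 = $13,702.56 per year
Windstorm insurance — $2,191.92 per year
Yearly total = $1,984.68 + $13,702.56 + $2,191.92 = $17,879.16
Monthly = $17,879.16 / 12 = $1,489.93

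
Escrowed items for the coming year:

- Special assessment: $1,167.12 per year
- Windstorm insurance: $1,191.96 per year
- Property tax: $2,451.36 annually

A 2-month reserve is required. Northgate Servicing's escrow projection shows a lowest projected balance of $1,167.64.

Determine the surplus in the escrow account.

$365.90

Special assessment = $1,167.12 annually
Windstorm insurance = $1,191.96 annually
Property tax = $2,451.36 annually
Annual escrow total = $1,167.12 + $1,191.96 + $2,451.36 = $4,810.44
Base monthly escrow = $4,810.44 ÷ 12 = $400.87
Required reserve = 2 × $400.87 = $801.74
Surplus = $1,167.64 − $801.74 = $365.90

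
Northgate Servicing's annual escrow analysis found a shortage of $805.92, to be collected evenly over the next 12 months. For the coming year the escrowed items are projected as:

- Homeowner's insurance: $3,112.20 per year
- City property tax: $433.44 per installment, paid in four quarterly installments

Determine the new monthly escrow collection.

Homeowner's insurance = $3,112.20 per year
City property tax = $433.44 × 4 = $1,733.76 per year
Annual escrow total = $4,845.96
Monthly = $4,845.96 / 12 = $403.83
Monthly shortage recovery: $805.92 ÷ 12 = $67.16
Adjusted monthly = $403.83 + $67.16 = $470.99

$470.99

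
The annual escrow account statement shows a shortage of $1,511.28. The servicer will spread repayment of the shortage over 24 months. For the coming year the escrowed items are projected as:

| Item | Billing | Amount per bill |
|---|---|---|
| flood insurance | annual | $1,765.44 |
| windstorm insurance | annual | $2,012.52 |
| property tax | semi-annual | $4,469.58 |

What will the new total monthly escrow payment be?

Flood insurance = $1,765.44
Windstorm insurance = $2,012.52
Property tax = $4,469.58 × 2 = $8,939.16
Total annual escrow = $12,717.12
Per month = $12,717.12 ÷ 12 = $1,059.76
Shortage spread = $1,511.28 / 24 = $62.97/mo
New monthly escrow = $1,059.76 + $62.97 = $1,122.73

$1,122.73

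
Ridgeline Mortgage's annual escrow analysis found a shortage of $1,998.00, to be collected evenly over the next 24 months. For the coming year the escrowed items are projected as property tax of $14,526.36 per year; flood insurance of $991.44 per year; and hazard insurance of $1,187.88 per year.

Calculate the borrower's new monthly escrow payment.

Property tax — $14,526.36 per year
Flood insurance — $991.44 per year
Hazard insurance — $1,187.88 per year
Total annual escrow = $14,526.36 + $991.44 + $1,187.88 = $16,705.68
Monthly escrow = $16,705.68 ÷ 12 = $1,392.14
Shortage per month = $1,998.00 ÷ 24 = $83.25
New monthly escrow = $1,392.14 + $83.25 = $1,475.39

$1,475.39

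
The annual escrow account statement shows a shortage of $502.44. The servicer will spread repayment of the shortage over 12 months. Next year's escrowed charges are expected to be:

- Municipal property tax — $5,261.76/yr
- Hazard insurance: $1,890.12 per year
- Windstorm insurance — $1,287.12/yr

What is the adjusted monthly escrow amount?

Municipal property tax — $5,261.76 annually
Hazard insurance — $1,890.12 annually
Windstorm insurance — $1,287.12 annually
Annual escrow total = $5,261.76 + $1,890.12 + $1,287.12 = $8,439.00
Monthly = $8,439.00 / 12 = $703.25
Shortage per month = $502.44 ÷ 12 = $41.87
Adjusted monthly = $703.25 + $41.87 = $745.12

$745.12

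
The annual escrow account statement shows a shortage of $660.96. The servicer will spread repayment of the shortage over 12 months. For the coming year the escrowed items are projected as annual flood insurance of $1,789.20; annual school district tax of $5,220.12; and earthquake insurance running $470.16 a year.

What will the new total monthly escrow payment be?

$678.37

Flood insurance: $1,789.20 annually
School district tax: $5,220.12 annually
Earthquake insurance: $470.16 annually
Yearly total = $1,789.20 + $5,220.12 + $470.16 = $7,479.48
Base monthly escrow = $7,479.48 / 12 = $623.29
Monthly shortage recovery: $660.96 ÷ 12 = $55.08
Adjusted monthly = $623.29 + $55.08 = $678.37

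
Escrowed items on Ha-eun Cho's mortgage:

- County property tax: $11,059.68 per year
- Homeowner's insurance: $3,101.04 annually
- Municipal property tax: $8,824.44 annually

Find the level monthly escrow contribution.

County property tax — $11,059.68 annually
Homeowner's insurance — $3,101.04 annually
Municipal property tax — $8,824.44 annually
Total per year = $11,059.68 + $3,101.04 + $8,824.44 = $22,985.16
Monthly = $22,985.16 / 12 = $1,915.43

$1,915.43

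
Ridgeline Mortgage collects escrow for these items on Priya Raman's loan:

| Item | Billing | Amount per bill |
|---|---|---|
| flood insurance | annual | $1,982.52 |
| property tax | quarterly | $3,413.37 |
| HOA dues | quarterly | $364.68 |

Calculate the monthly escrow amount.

$1,424.56

Flood insurance — $1,982.52
Property tax — $3,413.37 × 4 = $13,653.48
HOA dues — $364.68 × 4 = $1,458.72
Total annual escrow = $17,094.72
Monthly escrow = $17,094.72 ÷ 12 = $1,424.56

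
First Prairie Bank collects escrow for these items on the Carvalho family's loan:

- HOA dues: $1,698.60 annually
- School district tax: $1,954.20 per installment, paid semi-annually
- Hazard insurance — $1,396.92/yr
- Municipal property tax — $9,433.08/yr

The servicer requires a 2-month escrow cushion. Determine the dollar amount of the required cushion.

HOA dues = $1,698.60 per year
School district tax = $1,954.20 × 2 = $3,908.40 per year
Hazard insurance = $1,396.92 per year
Municipal property tax = $9,433.08 per year
Total per year = $1,698.60 + $3,908.40 + $1,396.92 + $9,433.08 = $16,437.00
Monthly escrow = $16,437.00 / 12 = $1,369.75
Cushion = 2 × $1,369.75 = $2,739.50

$2,739.50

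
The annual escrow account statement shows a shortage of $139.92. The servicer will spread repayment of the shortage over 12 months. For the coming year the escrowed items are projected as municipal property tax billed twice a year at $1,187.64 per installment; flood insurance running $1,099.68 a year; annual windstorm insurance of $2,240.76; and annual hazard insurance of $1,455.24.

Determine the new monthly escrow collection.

$609.24

Municipal property tax — $1,187.64 × 2 = $2,375.28 annually
Flood insurance — $1,099.68 annually
Windstorm insurance — $2,240.76 annually
Hazard insurance — $1,455.24 annually
Total per year = $2,375.28 + $1,099.68 + $2,240.76 + $1,455.24 = $7,170.96
Monthly = $7,170.96 ÷ 12 = $597.58
Shortage spread = $139.92 ÷ 12 = $11.66/mo
Adjusted monthly = $597.58 + $11.66 = $609.24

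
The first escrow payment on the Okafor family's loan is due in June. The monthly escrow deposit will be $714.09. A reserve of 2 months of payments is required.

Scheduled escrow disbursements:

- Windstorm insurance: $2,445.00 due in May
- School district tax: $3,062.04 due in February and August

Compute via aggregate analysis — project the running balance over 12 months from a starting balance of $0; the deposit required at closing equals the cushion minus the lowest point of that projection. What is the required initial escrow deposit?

Cushion = 2 × $714.09 = $1,428.18
Trial balance (start $0, +$714.09 each month, − disbursements):
  Jun: +$714.09 → $714.09
  Jul: +$714.09 → $1,428.18
  Aug: +$714.09 − $3,062.04 → -$919.77
  Sep: +$714.09 → -$205.68
  Oct: +$714.09 → $508.41
  Nov: +$714.09 → $1,222.50
  Dec: +$714.09 → $1,936.59
  Jan: +$714.09 → $2,650.68
  Feb: +$714.09 − $3,062.04 → $302.73
  Mar: +$714.09 → $1,016.82
  Apr: +$714.09 → $1,730.91
  May: +$714.09 − $2,445.00 → $0.00
Lowest trial balance = -$919.77 (Aug)
Initial deposit = cushion − low point = $1,428.18 − (-$919.77) = $2,347.95

$2,347.95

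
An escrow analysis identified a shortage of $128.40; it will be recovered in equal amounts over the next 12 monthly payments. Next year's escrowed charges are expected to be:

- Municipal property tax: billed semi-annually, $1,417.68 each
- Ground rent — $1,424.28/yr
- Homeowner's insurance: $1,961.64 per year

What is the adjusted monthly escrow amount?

Municipal property tax: $1,417.68 × 2 = $2,835.36/yr
Ground rent: $1,424.28/yr
Homeowner's insurance: $1,961.64/yr
Yearly total = $6,221.28
Monthly escrow = $6,221.28 / 12 = $518.44
Monthly shortage recovery: $128.40 / 12 = $10.70
Adjusted monthly = $518.44 + $10.70 = $529.14

$529.14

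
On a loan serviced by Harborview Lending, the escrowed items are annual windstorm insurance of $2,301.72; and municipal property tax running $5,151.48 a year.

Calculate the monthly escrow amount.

$621.10

Windstorm insurance: $2,301.72
Municipal property tax: $5,151.48
Combined annual = $7,453.20
Monthly escrow = $7,453.20 / 12 = $621.10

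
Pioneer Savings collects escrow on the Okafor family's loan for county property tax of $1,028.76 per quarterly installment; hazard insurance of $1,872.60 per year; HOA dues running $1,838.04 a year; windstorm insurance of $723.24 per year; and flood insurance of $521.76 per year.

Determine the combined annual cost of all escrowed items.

$9,070.68

County property tax = $1,028.76 × 4 = $4,115.04
Hazard insurance = $1,872.60
HOA dues = $1,838.04
Windstorm insurance = $723.24
Flood insurance = $521.76
Annual escrow total = $4,115.04 + $1,872.60 + $1,838.04 + $723.24 + $521.76 = $9,070.68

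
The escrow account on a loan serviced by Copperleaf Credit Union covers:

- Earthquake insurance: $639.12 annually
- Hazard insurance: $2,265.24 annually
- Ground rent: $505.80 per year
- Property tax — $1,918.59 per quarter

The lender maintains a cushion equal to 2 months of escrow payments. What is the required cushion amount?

Earthquake insurance — $639.12
Hazard insurance — $2,265.24
Ground rent — $505.80
Property tax — $1,918.59 × 4 = $7,674.36
Total annual escrow = $639.12 + $2,265.24 + $505.80 + $7,674.36 = $11,084.52
Monthly escrow = $11,084.52 ÷ 12 = $923.71
Reserve = 2 × $923.71 = $1,847.42

$1,847.42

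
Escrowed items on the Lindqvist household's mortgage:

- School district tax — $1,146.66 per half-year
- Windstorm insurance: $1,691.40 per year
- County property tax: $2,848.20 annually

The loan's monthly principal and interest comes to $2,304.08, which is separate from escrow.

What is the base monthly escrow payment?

$569.41

School district tax — $1,146.66 × 2 = $2,293.32 per year
Windstorm insurance — $1,691.40 per year
County property tax — $2,848.20 per year
Total annual escrow = $2,293.32 + $1,691.40 + $2,848.20 = $6,832.92
Monthly escrow = $6,832.92 / 12 = $569.41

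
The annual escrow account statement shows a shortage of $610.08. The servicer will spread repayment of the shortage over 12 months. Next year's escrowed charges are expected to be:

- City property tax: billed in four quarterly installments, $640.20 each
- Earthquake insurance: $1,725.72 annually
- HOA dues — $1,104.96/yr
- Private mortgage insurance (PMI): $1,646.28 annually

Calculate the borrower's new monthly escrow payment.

$637.32

City property tax = $640.20 × 4 = $2,560.80 per year
Earthquake insurance = $1,725.72 per year
HOA dues = $1,104.96 per year
Private mortgage insurance (PMI) = $1,646.28 per year
Total annual escrow = $2,560.80 + $1,725.72 + $1,104.96 + $1,646.28 = $7,037.76
Monthly escrow = $7,037.76 ÷ 12 = $586.48
Shortage spread = $610.08 ÷ 12 = $50.84/mo
Adjusted monthly = $586.48 + $50.84 = $637.32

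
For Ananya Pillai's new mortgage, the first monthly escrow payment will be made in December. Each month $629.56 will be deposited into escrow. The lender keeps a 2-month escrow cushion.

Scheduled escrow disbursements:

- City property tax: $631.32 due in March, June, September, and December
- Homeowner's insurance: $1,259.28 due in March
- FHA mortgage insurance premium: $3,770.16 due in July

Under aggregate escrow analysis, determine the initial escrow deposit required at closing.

$3,146.04

Cushion = 2 × $629.56 = $1,259.12
Trial balance (start $0, +$629.56 each month, − disbursements):
  Dec: +$629.56 − $631.32 → -$1.76
  Jan: +$629.56 → $627.80
  Feb: +$629.56 → $1,257.36
  Mar: +$629.56 − $1,890.60 → -$3.68
  Apr: +$629.56 → $625.88
  May: +$629.56 → $1,255.44
  Jun: +$629.56 − $631.32 → $1,253.68
  Jul: +$629.56 − $3,770.16 → -$1,886.92
  Aug: +$629.56 → -$1,257.36
  Sep: +$629.56 − $631.32 → -$1,259.12
  Oct: +$629.56 → -$629.56
  Nov: +$629.56 → $0.00
Lowest trial balance = -$1,886.92 (Jul)
Initial deposit = cushion − low point = $1,259.12 − (-$1,886.92) = $3,146.04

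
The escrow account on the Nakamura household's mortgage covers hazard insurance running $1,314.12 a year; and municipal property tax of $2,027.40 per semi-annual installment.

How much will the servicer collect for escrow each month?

$447.41

Hazard insurance: $1,314.12 annually
Municipal property tax: $2,027.40 × 2 = $4,054.80 annually
Total per year = $1,314.12 + $4,054.80 = $5,368.92
Per month = $5,368.92 / 12 = $447.41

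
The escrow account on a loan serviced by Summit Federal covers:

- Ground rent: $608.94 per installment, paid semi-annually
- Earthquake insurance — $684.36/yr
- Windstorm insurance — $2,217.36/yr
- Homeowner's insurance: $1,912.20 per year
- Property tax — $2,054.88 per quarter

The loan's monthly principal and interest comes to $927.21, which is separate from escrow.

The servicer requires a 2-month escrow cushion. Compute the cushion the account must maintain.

Ground rent: $608.94 × 2 = $1,217.88 per year
Earthquake insurance: $684.36 per year
Windstorm insurance: $2,217.36 per year
Homeowner's insurance: $1,912.20 per year
Property tax: $2,054.88 × 4 = $8,219.52 per year
Total annual escrow = $1,217.88 + $684.36 + $2,217.36 + $1,912.20 + $8,219.52 = $14,251.32
Per month = $14,251.32 / 12 = $1,187.61
Cushion = 2 × $1,187.61 = $2,375.22

$2,375.22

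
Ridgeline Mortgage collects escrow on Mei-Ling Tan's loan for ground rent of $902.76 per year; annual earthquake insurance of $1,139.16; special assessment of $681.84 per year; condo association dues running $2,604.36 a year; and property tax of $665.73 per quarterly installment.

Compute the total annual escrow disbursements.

Ground rent: $902.76 annually
Earthquake insurance: $1,139.16 annually
Special assessment: $681.84 annually
Condo association dues: $2,604.36 annually
Property tax: $665.73 × 4 = $2,662.92 annually
Total annual escrow = $902.76 + $1,139.16 + $681.84 + $2,604.36 + $2,662.92 = $7,991.04

$7,991.04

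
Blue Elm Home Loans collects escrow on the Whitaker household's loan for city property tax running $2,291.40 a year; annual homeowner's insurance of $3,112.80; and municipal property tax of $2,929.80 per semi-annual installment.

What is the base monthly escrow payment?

City property tax — $2,291.40/yr
Homeowner's insurance — $3,112.80/yr
Municipal property tax — $2,929.80 × 2 = $5,859.60/yr
Yearly total = $11,263.80
Monthly escrow = $11,263.80 / 12 = $938.65

$938.65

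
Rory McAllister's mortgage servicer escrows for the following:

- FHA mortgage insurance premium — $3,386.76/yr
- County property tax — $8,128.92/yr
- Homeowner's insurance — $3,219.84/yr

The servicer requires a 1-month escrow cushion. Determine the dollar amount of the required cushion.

FHA mortgage insurance premium — $3,386.76 per year
County property tax — $8,128.92 per year
Homeowner's insurance — $3,219.84 per year
Annual escrow total = $3,386.76 + $8,128.92 + $3,219.84 = $14,735.52
Base monthly escrow = $14,735.52 ÷ 12 = $1,227.96
Required cushion = 1 × $1,227.96 = $1,227.96

$1,227.96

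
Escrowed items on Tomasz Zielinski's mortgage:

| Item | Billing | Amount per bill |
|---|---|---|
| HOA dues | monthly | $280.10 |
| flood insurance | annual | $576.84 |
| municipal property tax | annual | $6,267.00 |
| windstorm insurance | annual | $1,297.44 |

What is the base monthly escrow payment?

$958.54

HOA dues = $280.10 × 12 = $3,361.20
Flood insurance = $576.84
Municipal property tax = $6,267.00
Windstorm insurance = $1,297.44
Total per year = $11,502.48
Base monthly escrow = $11,502.48 / 12 = $958.54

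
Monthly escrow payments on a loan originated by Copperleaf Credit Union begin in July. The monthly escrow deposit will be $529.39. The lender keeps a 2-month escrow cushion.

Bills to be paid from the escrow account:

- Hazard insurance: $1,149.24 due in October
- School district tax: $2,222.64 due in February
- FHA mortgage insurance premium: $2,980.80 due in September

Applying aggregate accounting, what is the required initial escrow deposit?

$3,176.34

Cushion = 2 × $529.39 = $1,058.78
Trial balance (start $0, +$529.39 each month, − disbursements):
  Jul: +$529.39 → $529.39
  Aug: +$529.39 → $1,058.78
  Sep: +$529.39 − $2,980.80 → -$1,392.63
  Oct: +$529.39 − $1,149.24 → -$2,012.48
  Nov: +$529.39 → -$1,483.09
  Dec: +$529.39 → -$953.70
  Jan: +$529.39 → -$424.31
  Feb: +$529.39 − $2,222.64 → -$2,117.56
  Mar: +$529.39 → -$1,588.17
  Apr: +$529.39 → -$1,058.78
  May: +$529.39 → -$529.39
  Jun: +$529.39 → $0.00
Lowest trial balance = -$2,117.56 (Feb)
Initial deposit = cushion − low point = $1,058.78 − (-$2,117.56) = $3,176.34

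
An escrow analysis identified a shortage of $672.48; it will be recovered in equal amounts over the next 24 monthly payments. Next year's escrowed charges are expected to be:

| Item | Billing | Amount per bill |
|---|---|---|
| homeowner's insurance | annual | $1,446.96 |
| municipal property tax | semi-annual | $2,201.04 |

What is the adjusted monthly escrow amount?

Homeowner's insurance: $1,446.96/yr
Municipal property tax: $2,201.04 × 2 = $4,402.08/yr
Total per year = $1,446.96 + $4,402.08 = $5,849.04
Monthly escrow = $5,849.04 ÷ 12 = $487.42
Monthly shortage recovery: $672.48 ÷ 24 = $28.02
Adjusted monthly = $487.42 + $28.02 = $515.44

$515.44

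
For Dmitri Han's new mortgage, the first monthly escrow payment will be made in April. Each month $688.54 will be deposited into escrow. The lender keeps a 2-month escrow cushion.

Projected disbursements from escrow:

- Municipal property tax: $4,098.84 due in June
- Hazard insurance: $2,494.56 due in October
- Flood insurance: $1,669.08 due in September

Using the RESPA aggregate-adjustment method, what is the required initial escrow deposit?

Cushion = 2 × $688.54 = $1,377.08
Trial balance (start $0, +$688.54 each month, − disbursements):
  Apr: +$688.54 → $688.54
  May: +$688.54 → $1,377.08
  Jun: +$688.54 − $4,098.84 → -$2,033.22
  Jul: +$688.54 → -$1,344.68
  Aug: +$688.54 → -$656.14
  Sep: +$688.54 − $1,669.08 → -$1,636.68
  Oct: +$688.54 − $2,494.56 → -$3,442.70
  Nov: +$688.54 → -$2,754.16
  Dec: +$688.54 → -$2,065.62
  Jan: +$688.54 → -$1,377.08
  Feb: +$688.54 → -$688.54
  Mar: +$688.54 → $0.00
Lowest trial balance = -$3,442.70 (Oct)
Initial deposit = cushion − low point = $1,377.08 − (-$3,442.70) = $4,819.78

$4,819.78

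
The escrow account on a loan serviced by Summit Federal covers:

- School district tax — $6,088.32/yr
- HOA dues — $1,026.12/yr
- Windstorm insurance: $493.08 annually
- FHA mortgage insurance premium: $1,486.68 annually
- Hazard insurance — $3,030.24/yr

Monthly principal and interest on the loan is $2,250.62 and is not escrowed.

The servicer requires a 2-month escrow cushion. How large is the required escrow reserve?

$2,020.74

School district tax: $6,088.32 annually
HOA dues: $1,026.12 annually
Windstorm insurance: $493.08 annually
FHA mortgage insurance premium: $1,486.68 annually
Hazard insurance: $3,030.24 annually
Total per year = $6,088.32 + $1,026.12 + $493.08 + $1,486.68 + $3,030.24 = $12,124.44
Monthly = $12,124.44 / 12 = $1,010.37
Reserve = 2 × $1,010.37 = $2,020.74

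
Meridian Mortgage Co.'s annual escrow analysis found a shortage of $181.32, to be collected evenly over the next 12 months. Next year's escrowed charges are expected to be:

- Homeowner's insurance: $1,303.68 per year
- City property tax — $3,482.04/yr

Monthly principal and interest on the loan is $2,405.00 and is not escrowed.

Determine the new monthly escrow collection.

$413.92

Homeowner's insurance: $1,303.68/yr
City property tax: $3,482.04/yr
Total annual escrow = $1,303.68 + $3,482.04 = $4,785.72
Per month = $4,785.72 ÷ 12 = $398.81
Monthly shortage recovery: $181.32 ÷ 12 = $15.11
Adjusted monthly = $398.81 + $15.11 = $413.92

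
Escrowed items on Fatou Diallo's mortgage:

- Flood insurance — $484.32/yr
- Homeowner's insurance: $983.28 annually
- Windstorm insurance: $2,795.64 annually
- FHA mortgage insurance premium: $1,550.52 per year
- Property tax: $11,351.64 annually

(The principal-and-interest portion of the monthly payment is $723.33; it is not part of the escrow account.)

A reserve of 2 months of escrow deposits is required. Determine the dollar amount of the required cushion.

Flood insurance — $484.32
Homeowner's insurance — $983.28
Windstorm insurance — $2,795.64
FHA mortgage insurance premium — $1,550.52
Property tax — $11,351.64
Combined annual = $484.32 + $983.28 + $2,795.64 + $1,550.52 + $11,351.64 = $17,165.40
Monthly = $17,165.40 / 12 = $1,430.45
Cushion = 2 × $1,430.45 = $2,860.90

$2,860.90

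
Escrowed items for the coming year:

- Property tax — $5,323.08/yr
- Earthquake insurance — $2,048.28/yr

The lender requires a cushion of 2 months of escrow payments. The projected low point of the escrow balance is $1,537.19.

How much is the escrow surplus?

Property tax: $5,323.08
Earthquake insurance: $2,048.28
Combined annual = $5,323.08 + $2,048.28 = $7,371.36
Per month = $7,371.36 ÷ 12 = $614.28
Cushion = 2 × $614.28 = $1,228.56
Excess over cushion: $1,537.19 − $1,228.56 = $308.63

$308.63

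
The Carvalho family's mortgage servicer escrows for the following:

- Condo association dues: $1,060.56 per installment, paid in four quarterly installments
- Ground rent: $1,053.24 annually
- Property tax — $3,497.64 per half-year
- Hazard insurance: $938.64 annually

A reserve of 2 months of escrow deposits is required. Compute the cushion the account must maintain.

Condo association dues = $1,060.56 × 4 = $4,242.24 annually
Ground rent = $1,053.24 annually
Property tax = $3,497.64 × 2 = $6,995.28 annually
Hazard insurance = $938.64 annually
Total per year = $4,242.24 + $1,053.24 + $6,995.28 + $938.64 = $13,229.40
Monthly escrow = $13,229.40 ÷ 12 = $1,102.45
Cushion = 2 × $1,102.45 = $2,204.90

$2,204.90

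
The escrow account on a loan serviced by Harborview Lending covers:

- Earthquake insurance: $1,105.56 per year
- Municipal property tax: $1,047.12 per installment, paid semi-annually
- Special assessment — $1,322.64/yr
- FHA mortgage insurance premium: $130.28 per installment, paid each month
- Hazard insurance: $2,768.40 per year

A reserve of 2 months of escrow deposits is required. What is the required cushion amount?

$1,475.70

Earthquake insurance: $1,105.56 per year
Municipal property tax: $1,047.12 × 2 = $2,094.24 per year
Special assessment: $1,322.64 per year
FHA mortgage insurance premium: $130.28 × 12 = $1,563.36 per year
Hazard insurance: $2,768.40 per year
Yearly total = $8,854.20
Monthly = $8,854.20 / 12 = $737.85
Reserve = 2 × $737.85 = $1,475.70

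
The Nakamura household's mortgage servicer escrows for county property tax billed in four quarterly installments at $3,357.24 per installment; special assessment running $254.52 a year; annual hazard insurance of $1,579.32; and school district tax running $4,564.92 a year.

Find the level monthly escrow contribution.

$1,652.31

County property tax — $3,357.24 × 4 = $13,428.96 per year
Special assessment — $254.52 per year
Hazard insurance — $1,579.32 per year
School district tax — $4,564.92 per year
Combined annual = $13,428.96 + $254.52 + $1,579.32 + $4,564.92 = $19,827.72
Monthly escrow = $19,827.72 ÷ 12 = $1,652.31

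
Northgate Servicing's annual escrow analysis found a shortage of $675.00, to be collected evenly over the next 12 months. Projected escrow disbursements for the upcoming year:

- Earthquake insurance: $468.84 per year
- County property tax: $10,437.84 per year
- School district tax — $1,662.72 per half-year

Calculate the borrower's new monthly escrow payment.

Earthquake insurance: $468.84/yr
County property tax: $10,437.84/yr
School district tax: $1,662.72 × 2 = $3,325.44/yr
Combined annual = $14,232.12
Base monthly escrow = $14,232.12 / 12 = $1,186.01
Shortage per month = $675.00 ÷ 12 = $56.25
Adjusted monthly = $1,186.01 + $56.25 = $1,242.26

$1,242.26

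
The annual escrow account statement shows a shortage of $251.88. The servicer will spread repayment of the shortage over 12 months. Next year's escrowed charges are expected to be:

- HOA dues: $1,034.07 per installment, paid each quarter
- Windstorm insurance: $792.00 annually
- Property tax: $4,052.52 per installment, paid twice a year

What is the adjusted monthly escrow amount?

$1,107.10

HOA dues: $1,034.07 × 4 = $4,136.28
Windstorm insurance: $792.00
Property tax: $4,052.52 × 2 = $8,105.04
Combined annual = $4,136.28 + $792.00 + $8,105.04 = $13,033.32
Monthly escrow = $13,033.32 / 12 = $1,086.11
Shortage per month = $251.88 / 12 = $20.99
New monthly escrow = $1,086.11 + $20.99 = $1,107.10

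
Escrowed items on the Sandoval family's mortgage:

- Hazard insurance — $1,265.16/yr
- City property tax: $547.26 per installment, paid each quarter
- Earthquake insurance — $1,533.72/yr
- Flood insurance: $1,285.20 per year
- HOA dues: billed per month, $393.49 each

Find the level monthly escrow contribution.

Hazard insurance: $1,265.16/yr
City property tax: $547.26 × 4 = $2,189.04/yr
Earthquake insurance: $1,533.72/yr
Flood insurance: $1,285.20/yr
HOA dues: $393.49 × 12 = $4,721.88/yr
Annual escrow total = $1,265.16 + $2,189.04 + $1,533.72 + $1,285.20 + $4,721.88 = $10,995.00
Base monthly escrow = $10,995.00 / 12 = $916.25

$916.25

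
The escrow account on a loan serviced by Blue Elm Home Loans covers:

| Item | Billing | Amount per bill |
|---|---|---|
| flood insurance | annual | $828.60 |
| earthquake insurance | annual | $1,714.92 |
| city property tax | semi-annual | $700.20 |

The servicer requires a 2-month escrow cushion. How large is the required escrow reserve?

Flood insurance = $828.60 annually
Earthquake insurance = $1,714.92 annually
City property tax = $700.20 × 2 = $1,400.40 annually
Annual escrow total = $828.60 + $1,714.92 + $1,400.40 = $3,943.92
Monthly = $3,943.92 ÷ 12 = $328.66
Cushion = 2 × $328.66 = $657.32

$657.32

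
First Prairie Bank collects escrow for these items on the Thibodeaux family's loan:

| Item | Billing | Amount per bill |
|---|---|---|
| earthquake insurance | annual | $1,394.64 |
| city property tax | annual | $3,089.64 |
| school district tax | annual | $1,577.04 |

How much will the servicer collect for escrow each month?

$505.11

Earthquake insurance = $1,394.64/yr
City property tax = $3,089.64/yr
School district tax = $1,577.04/yr
Total per year = $1,394.64 + $3,089.64 + $1,577.04 = $6,061.32
Monthly escrow = $6,061.32 ÷ 12 = $505.11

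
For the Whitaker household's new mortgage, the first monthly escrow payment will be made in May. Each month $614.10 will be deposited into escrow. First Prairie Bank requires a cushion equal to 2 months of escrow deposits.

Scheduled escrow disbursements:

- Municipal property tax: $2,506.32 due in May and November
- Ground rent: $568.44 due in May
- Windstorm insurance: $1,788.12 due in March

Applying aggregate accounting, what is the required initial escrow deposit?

Cushion = 2 × $614.10 = $1,228.20
Trial balance (start $0, +$614.10 each month, − disbursements):
  May: +$614.10 − $3,074.76 → -$2,460.66
  Jun: +$614.10 → -$1,846.56
  Jul: +$614.10 → -$1,232.46
  Aug: +$614.10 → -$618.36
  Sep: +$614.10 → -$4.26
  Oct: +$614.10 → $609.84
  Nov: +$614.10 − $2,506.32 → -$1,282.38
  Dec: +$614.10 → -$668.28
  Jan: +$614.10 → -$54.18
  Feb: +$614.10 → $559.92
  Mar: +$614.10 − $1,788.12 → -$614.10
  Apr: +$614.10 → $0.00
Lowest trial balance = -$2,460.66 (May)
Initial deposit = cushion − low point = $1,228.20 − (-$2,460.66) = $3,688.86

$3,688.86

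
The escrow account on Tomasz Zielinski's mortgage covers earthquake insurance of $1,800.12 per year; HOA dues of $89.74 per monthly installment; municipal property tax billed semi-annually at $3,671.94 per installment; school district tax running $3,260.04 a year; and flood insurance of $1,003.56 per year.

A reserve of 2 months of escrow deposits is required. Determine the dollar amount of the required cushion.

Earthquake insurance = $1,800.12/yr
HOA dues = $89.74 × 12 = $1,076.88/yr
Municipal property tax = $3,671.94 × 2 = $7,343.88/yr
School district tax = $3,260.04/yr
Flood insurance = $1,003.56/yr
Total annual escrow = $14,484.48
Per month = $14,484.48 / 12 = $1,207.04
Required cushion = 2 × $1,207.04 = $2,414.08

$2,414.08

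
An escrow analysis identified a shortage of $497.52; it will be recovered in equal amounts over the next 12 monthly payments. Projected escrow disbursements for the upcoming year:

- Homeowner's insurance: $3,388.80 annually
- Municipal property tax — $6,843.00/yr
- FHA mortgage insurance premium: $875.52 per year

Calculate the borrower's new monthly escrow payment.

$967.07

Homeowner's insurance = $3,388.80/yr
Municipal property tax = $6,843.00/yr
FHA mortgage insurance premium = $875.52/yr
Combined annual = $3,388.80 + $6,843.00 + $875.52 = $11,107.32
Base monthly escrow = $11,107.32 ÷ 12 = $925.61
Shortage per month = $497.52 ÷ 12 = $41.46
New monthly escrow = $925.61 + $41.46 = $967.07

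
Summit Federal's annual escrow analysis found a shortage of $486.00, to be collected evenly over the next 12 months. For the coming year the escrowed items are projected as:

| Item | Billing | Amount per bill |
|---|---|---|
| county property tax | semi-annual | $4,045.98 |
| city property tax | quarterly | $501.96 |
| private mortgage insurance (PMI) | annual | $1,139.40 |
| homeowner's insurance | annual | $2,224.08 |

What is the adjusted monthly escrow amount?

County property tax — $4,045.98 × 2 = $8,091.96 per year
City property tax — $501.96 × 4 = $2,007.84 per year
Private mortgage insurance (PMI) — $1,139.40 per year
Homeowner's insurance — $2,224.08 per year
Total annual escrow = $8,091.96 + $2,007.84 + $1,139.40 + $2,224.08 = $13,463.28
Monthly escrow = $13,463.28 / 12 = $1,121.94
Shortage per month = $486.00 ÷ 12 = $40.50
New monthly escrow = $1,121.94 + $40.50 = $1,162.44

$1,162.44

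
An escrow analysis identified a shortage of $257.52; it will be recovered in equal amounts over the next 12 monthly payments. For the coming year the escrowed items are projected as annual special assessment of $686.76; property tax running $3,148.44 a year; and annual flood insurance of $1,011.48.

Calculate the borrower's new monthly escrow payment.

Special assessment = $686.76/yr
Property tax = $3,148.44/yr
Flood insurance = $1,011.48/yr
Annual escrow total = $686.76 + $3,148.44 + $1,011.48 = $4,846.68
Monthly escrow = $4,846.68 / 12 = $403.89
Monthly shortage recovery: $257.52 / 12 = $21.46
Adjusted monthly = $403.89 + $21.46 = $425.35

$425.35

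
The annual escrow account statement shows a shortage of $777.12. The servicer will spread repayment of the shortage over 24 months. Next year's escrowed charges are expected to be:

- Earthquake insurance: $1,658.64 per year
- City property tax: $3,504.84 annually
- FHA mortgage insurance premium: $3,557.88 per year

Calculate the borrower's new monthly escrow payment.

Earthquake insurance = $1,658.64 per year
City property tax = $3,504.84 per year
FHA mortgage insurance premium = $3,557.88 per year
Yearly total = $8,721.36
Monthly = $8,721.36 / 12 = $726.78
Shortage per month = $777.12 ÷ 24 = $32.38
New monthly escrow = $726.78 + $32.38 = $759.16

$759.16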